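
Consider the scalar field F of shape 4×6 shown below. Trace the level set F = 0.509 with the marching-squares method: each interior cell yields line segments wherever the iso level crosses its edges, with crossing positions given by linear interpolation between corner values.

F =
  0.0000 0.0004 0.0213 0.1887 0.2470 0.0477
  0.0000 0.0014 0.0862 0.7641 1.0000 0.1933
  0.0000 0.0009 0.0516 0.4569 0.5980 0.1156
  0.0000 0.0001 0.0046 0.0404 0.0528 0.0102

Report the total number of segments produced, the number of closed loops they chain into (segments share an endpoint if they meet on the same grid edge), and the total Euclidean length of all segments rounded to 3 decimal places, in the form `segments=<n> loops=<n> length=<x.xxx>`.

cell (0,2): code 0100 → (0.557,3.000)–(1.000,2.624)
cell (0,3): code 1100 → (0.348,4.000)–(0.557,3.000)
cell (0,4): code 1000 → (1.000,4.609)–(0.348,4.000)
cell (1,2): code 0010 → (1.000,2.624)–(1.830,3.000)
cell (1,3): code 0111 → (1.830,3.000)–(2.000,3.369)
cell (1,4): code 1001 → (2.000,4.184)–(1.000,4.609)
cell (2,3): code 0010 → (2.000,3.369)–(2.163,4.000)
cell (2,4): code 0001 → (2.163,4.000)–(2.000,4.184)
total: 8 segments, chained into 1 closed loop(s), length Σ = 5.797192

segments=8 loops=1 length=5.797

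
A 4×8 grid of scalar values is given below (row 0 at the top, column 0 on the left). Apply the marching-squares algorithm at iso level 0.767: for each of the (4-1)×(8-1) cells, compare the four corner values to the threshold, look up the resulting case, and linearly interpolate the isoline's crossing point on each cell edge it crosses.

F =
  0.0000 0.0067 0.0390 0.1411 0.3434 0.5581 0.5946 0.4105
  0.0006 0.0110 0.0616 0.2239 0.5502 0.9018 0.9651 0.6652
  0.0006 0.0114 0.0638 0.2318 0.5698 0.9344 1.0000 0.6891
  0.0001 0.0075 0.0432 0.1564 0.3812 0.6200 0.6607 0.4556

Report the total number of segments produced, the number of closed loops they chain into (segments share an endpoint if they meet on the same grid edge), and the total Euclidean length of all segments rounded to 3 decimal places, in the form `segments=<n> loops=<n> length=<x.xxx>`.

segments=8 loops=1 length=7.147

cell (0,4): code 0100 → (0.608,5.000)–(1.000,4.617)
cell (0,5): code 1100 → (0.465,6.000)–(0.608,5.000)
cell (0,6): code 1000 → (1.000,6.661)–(0.465,6.000)
cell (1,4): code 0110 → (1.000,4.617)–(2.000,4.541)
cell (1,6): code 1001 → (2.000,6.749)–(1.000,6.661)
cell (2,4): code 0010 → (2.000,4.541)–(2.532,5.000)
cell (2,5): code 0011 → (2.532,5.000)–(2.687,6.000)
cell (2,6): code 0001 → (2.687,6.000)–(2.000,6.749)
total: 8 segments, chained into 1 closed loop(s), length Σ = 7.146571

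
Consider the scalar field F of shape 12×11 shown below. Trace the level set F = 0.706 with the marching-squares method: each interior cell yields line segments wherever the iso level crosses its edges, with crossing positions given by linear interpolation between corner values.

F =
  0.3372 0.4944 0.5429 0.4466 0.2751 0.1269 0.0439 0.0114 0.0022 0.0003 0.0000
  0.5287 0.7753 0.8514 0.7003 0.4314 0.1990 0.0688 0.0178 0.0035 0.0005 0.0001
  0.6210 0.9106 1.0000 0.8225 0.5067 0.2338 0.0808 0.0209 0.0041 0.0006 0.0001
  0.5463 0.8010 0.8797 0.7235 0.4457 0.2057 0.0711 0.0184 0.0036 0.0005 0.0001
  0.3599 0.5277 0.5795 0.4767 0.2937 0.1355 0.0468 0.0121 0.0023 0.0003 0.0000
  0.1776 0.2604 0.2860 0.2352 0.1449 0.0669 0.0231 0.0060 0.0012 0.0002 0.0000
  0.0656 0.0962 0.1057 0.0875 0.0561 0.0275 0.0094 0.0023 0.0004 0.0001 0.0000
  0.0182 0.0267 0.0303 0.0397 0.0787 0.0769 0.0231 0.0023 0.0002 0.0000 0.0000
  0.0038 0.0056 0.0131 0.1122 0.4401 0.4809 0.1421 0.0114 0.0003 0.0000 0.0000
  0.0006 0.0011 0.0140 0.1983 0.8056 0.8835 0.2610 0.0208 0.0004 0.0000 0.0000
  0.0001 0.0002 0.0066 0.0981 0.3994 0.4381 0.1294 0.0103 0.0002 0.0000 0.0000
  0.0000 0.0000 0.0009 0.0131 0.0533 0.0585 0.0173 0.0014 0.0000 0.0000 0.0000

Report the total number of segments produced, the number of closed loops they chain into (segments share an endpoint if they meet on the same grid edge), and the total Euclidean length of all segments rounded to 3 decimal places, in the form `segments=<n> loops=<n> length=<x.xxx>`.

cell (0,0): code 0100 → (0.753,1.000)–(1.000,0.719)
cell (0,1): code 1100 → (0.529,2.000)–(0.753,1.000)
cell (0,2): code 1000 → (1.000,2.962)–(0.529,2.000)
cell (1,0): code 0110 → (1.000,0.719)–(2.000,0.294)
cell (1,2): code 1101 → (1.047,3.000)–(1.000,2.962)
cell (1,3): code 1000 → (2.000,3.369)–(1.047,3.000)
cell (2,0): code 0110 → (2.000,0.294)–(3.000,0.627)
cell (2,3): code 1001 → (3.000,3.063)–(2.000,3.369)
cell (3,0): code 0010 → (3.000,0.627)–(3.348,1.000)
cell (3,1): code 0011 → (3.348,1.000)–(3.579,2.000)
cell (3,2): code 0011 → (3.579,2.000)–(3.071,3.000)
cell (3,3): code 0001 → (3.071,3.000)–(3.000,3.063)
cell (8,3): code 0100 → (8.727,4.000)–(9.000,3.836)
cell (8,4): code 1100 → (8.559,5.000)–(8.727,4.000)
cell (8,5): code 1000 → (9.000,5.285)–(8.559,5.000)
cell (9,3): code 0010 → (9.000,3.836)–(9.245,4.000)
cell (9,4): code 0011 → (9.245,4.000)–(9.399,5.000)
cell (9,5): code 0001 → (9.399,5.000)–(9.000,5.285)
total: 18 segments, chained into 2 closed loop(s), length Σ = 13.145653

segments=18 loops=2 length=13.146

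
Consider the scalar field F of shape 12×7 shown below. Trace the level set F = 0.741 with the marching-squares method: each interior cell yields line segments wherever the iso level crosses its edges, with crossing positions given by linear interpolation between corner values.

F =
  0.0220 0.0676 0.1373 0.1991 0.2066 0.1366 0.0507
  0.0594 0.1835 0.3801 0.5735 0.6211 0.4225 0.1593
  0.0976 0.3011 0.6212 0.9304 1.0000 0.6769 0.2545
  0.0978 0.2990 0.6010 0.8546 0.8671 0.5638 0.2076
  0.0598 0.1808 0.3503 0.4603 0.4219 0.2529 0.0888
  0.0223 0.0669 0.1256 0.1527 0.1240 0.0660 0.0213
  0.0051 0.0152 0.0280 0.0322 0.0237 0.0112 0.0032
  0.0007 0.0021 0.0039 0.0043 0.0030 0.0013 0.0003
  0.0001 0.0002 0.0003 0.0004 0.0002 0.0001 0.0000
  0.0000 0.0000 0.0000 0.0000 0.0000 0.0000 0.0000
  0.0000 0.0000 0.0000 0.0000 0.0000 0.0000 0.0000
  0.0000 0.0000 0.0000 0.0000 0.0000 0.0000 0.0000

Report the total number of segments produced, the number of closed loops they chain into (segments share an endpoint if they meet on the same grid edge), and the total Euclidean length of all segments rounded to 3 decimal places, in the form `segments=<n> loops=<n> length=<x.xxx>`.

segments=8 loops=1 length=6.997

cell (1,2): code 0100 → (1.469,3.000)–(2.000,2.387)
cell (1,3): code 1100 → (1.316,4.000)–(1.469,3.000)
cell (1,4): code 1000 → (2.000,4.802)–(1.316,4.000)
cell (2,2): code 0110 → (2.000,2.387)–(3.000,2.552)
cell (2,4): code 1001 → (3.000,4.416)–(2.000,4.802)
cell (3,2): code 0010 → (3.000,2.552)–(3.288,3.000)
cell (3,3): code 0011 → (3.288,3.000)–(3.283,4.000)
cell (3,4): code 0001 → (3.283,4.000)–(3.000,4.416)
total: 8 segments, chained into 1 closed loop(s), length Σ = 6.996558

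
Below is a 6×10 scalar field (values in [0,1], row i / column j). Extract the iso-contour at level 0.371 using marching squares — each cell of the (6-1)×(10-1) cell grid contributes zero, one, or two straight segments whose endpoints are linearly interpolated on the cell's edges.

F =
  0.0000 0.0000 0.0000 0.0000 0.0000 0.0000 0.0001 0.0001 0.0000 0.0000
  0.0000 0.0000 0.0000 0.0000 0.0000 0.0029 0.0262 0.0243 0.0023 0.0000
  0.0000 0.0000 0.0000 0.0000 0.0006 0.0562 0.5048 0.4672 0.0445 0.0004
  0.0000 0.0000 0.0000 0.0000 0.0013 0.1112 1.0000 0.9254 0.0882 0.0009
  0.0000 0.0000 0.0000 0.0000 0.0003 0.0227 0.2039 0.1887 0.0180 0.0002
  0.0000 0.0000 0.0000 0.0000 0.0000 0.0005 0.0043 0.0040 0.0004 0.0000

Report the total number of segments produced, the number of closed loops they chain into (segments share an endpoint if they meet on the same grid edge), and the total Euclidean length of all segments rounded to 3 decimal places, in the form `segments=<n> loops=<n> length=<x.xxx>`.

cell (1,5): code 0100 → (1.720,6.000)–(2.000,5.702)
cell (1,6): code 1100 → (1.783,7.000)–(1.720,6.000)
cell (1,7): code 1000 → (2.000,7.228)–(1.783,7.000)
cell (2,5): code 0110 → (2.000,5.702)–(3.000,5.292)
cell (2,7): code 1001 → (3.000,7.662)–(2.000,7.228)
cell (3,5): code 0010 → (3.000,5.292)–(3.790,6.000)
cell (3,6): code 0011 → (3.790,6.000)–(3.753,7.000)
cell (3,7): code 0001 → (3.753,7.000)–(3.000,7.662)
total: 8 segments, chained into 1 closed loop(s), length Σ = 6.960107

segments=8 loops=1 length=6.960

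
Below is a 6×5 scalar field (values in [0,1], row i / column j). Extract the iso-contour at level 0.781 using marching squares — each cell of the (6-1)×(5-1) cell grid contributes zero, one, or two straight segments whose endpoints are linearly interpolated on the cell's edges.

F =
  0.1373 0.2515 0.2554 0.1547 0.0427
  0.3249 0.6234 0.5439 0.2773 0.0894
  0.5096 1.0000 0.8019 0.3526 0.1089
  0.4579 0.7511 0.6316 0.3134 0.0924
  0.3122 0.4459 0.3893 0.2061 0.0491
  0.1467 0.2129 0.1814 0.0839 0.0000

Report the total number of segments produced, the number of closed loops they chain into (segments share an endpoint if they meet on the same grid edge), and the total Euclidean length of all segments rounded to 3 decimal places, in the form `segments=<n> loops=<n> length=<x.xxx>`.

cell (1,0): code 0100 → (1.418,1.000)–(2.000,0.553)
cell (1,1): code 1100 → (1.919,2.000)–(1.418,1.000)
cell (1,2): code 1000 → (2.000,2.047)–(1.919,2.000)
cell (2,0): code 0010 → (2.000,0.553)–(2.880,1.000)
cell (2,1): code 0011 → (2.880,1.000)–(2.123,2.000)
cell (2,2): code 0001 → (2.123,2.000)–(2.000,2.047)
total: 6 segments, chained into 1 closed loop(s), length Σ = 4.317142

segments=6 loops=1 length=4.317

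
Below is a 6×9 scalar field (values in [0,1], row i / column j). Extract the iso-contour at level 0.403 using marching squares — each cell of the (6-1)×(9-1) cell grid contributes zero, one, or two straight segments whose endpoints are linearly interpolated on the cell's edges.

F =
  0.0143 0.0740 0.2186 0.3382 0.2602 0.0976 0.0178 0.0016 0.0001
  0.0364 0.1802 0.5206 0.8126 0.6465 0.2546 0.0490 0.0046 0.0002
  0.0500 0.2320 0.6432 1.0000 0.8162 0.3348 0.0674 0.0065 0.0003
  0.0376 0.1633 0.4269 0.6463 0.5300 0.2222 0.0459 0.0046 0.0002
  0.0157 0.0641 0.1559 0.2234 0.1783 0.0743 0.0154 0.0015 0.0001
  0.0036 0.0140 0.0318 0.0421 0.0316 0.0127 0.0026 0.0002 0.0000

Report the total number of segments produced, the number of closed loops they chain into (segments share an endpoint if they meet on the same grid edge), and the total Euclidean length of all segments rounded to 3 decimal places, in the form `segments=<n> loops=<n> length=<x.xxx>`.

cell (0,1): code 0100 → (0.611,2.000)–(1.000,1.655)
cell (0,2): code 1100 → (0.137,3.000)–(0.611,2.000)
cell (0,3): code 1100 → (0.370,4.000)–(0.137,3.000)
cell (0,4): code 1000 → (1.000,4.621)–(0.370,4.000)
cell (1,1): code 0110 → (1.000,1.655)–(2.000,1.416)
cell (1,4): code 1001 → (2.000,4.858)–(1.000,4.621)
cell (2,1): code 0110 → (2.000,1.416)–(3.000,1.909)
cell (2,4): code 1001 → (3.000,4.413)–(2.000,4.858)
cell (3,1): code 0010 → (3.000,1.909)–(3.088,2.000)
cell (3,2): code 0011 → (3.088,2.000)–(3.575,3.000)
cell (3,3): code 0011 → (3.575,3.000)–(3.361,4.000)
cell (3,4): code 0001 → (3.361,4.000)–(3.000,4.413)
total: 12 segments, chained into 1 closed loop(s), length Σ = 10.614674

segments=12 loops=1 length=10.615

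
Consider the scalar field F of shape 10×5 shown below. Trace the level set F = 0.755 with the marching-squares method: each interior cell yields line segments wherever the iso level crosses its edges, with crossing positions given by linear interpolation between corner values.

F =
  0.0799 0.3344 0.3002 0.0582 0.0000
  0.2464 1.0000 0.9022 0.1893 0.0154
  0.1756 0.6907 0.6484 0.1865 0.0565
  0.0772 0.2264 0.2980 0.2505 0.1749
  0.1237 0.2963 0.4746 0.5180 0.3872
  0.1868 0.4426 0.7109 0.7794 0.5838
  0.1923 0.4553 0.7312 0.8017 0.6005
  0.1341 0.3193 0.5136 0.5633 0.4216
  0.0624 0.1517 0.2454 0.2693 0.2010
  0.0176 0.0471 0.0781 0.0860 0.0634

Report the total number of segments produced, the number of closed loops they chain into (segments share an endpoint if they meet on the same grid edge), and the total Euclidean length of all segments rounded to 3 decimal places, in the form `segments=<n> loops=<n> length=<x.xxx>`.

cell (0,0): code 0100 → (0.632,1.000)–(1.000,0.675)
cell (0,1): code 1100 → (0.755,2.000)–(0.632,1.000)
cell (0,2): code 1000 → (1.000,2.206)–(0.755,2.000)
cell (1,0): code 0010 → (1.000,0.675)–(1.792,1.000)
cell (1,1): code 0011 → (1.792,1.000)–(1.580,2.000)
cell (1,2): code 0001 → (1.580,2.000)–(1.000,2.206)
cell (4,2): code 0100 → (4.907,3.000)–(5.000,2.644)
cell (4,3): code 1000 → (5.000,3.125)–(4.907,3.000)
cell (5,2): code 0110 → (5.000,2.644)–(6.000,2.338)
cell (5,3): code 1001 → (6.000,3.232)–(5.000,3.125)
cell (6,2): code 0010 → (6.000,2.338)–(6.196,3.000)
cell (6,3): code 0001 → (6.196,3.000)–(6.000,3.232)
total: 12 segments, chained into 2 closed loop(s), length Σ = 7.882975

segments=12 loops=2 length=7.883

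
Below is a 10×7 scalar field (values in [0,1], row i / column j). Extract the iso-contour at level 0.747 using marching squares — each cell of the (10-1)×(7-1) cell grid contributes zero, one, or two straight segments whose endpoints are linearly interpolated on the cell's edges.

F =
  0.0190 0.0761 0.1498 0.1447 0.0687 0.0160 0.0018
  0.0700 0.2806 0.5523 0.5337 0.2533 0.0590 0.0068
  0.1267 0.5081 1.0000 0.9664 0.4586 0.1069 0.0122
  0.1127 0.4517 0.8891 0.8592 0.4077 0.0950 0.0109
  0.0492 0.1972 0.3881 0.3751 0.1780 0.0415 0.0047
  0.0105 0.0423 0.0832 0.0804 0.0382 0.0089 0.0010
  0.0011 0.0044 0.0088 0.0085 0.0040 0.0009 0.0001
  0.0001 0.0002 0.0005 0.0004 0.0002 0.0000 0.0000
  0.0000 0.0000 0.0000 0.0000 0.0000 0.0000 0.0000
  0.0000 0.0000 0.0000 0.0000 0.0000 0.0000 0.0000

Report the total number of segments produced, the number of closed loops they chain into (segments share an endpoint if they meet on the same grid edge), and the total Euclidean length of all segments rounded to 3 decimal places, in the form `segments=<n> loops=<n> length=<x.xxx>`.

cell (1,1): code 0100 → (1.435,2.000)–(2.000,1.486)
cell (1,2): code 1100 → (1.493,3.000)–(1.435,2.000)
cell (1,3): code 1000 → (2.000,3.432)–(1.493,3.000)
cell (2,1): code 0110 → (2.000,1.486)–(3.000,1.675)
cell (2,3): code 1001 → (3.000,3.249)–(2.000,3.432)
cell (3,1): code 0010 → (3.000,1.675)–(3.284,2.000)
cell (3,2): code 0011 → (3.284,2.000)–(3.232,3.000)
cell (3,3): code 0001 → (3.232,3.000)–(3.000,3.249)
total: 8 segments, chained into 1 closed loop(s), length Σ = 6.238891

segments=8 loops=1 length=6.239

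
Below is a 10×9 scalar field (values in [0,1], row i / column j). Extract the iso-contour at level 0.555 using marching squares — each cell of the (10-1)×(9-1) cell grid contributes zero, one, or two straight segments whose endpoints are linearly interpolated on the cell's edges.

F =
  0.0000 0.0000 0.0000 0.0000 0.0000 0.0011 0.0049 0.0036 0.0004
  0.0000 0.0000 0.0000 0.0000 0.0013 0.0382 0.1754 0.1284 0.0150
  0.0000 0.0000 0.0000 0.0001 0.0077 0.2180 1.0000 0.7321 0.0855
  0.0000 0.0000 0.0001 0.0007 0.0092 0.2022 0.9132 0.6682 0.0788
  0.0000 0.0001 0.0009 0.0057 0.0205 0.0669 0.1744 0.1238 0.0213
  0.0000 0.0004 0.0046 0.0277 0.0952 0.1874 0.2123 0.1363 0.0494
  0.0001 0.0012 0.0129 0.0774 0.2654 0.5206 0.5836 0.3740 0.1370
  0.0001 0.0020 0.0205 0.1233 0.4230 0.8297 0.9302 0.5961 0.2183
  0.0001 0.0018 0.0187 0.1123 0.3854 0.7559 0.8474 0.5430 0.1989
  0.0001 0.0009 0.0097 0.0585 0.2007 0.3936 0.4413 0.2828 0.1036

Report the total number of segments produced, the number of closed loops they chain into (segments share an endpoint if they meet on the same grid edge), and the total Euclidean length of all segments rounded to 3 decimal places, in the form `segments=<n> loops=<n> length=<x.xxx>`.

segments=20 loops=2 length=14.943

cell (1,5): code 0100 → (1.460,6.000)–(2.000,5.431)
cell (1,6): code 1100 → (1.707,7.000)–(1.460,6.000)
cell (1,7): code 1000 → (2.000,7.274)–(1.707,7.000)
cell (2,5): code 0110 → (2.000,5.431)–(3.000,5.496)
cell (2,7): code 1001 → (3.000,7.192)–(2.000,7.274)
cell (3,5): code 0010 → (3.000,5.496)–(3.485,6.000)
cell (3,6): code 0011 → (3.485,6.000)–(3.208,7.000)
cell (3,7): code 0001 → (3.208,7.000)–(3.000,7.192)
cell (5,5): code 0100 → (5.923,6.000)–(6.000,5.546)
cell (5,6): code 1000 → (6.000,6.136)–(5.923,6.000)
cell (6,4): code 0100 → (6.111,5.000)–(7.000,4.325)
cell (6,5): code 1110 → (6.000,5.546)–(6.111,5.000)
cell (6,6): code 1101 → (6.815,7.000)–(6.000,6.136)
cell (6,7): code 1000 → (7.000,7.109)–(6.815,7.000)
cell (7,4): code 0110 → (7.000,4.325)–(8.000,4.458)
cell (7,6): code 1011 → (8.000,6.961)–(7.774,7.000)
cell (7,7): code 0001 → (7.774,7.000)–(7.000,7.109)
cell (8,4): code 0010 → (8.000,4.458)–(8.555,5.000)
cell (8,5): code 0011 → (8.555,5.000)–(8.720,6.000)
cell (8,6): code 0001 → (8.720,6.000)–(8.000,6.961)
total: 20 segments, chained into 2 closed loop(s), length Σ = 14.943034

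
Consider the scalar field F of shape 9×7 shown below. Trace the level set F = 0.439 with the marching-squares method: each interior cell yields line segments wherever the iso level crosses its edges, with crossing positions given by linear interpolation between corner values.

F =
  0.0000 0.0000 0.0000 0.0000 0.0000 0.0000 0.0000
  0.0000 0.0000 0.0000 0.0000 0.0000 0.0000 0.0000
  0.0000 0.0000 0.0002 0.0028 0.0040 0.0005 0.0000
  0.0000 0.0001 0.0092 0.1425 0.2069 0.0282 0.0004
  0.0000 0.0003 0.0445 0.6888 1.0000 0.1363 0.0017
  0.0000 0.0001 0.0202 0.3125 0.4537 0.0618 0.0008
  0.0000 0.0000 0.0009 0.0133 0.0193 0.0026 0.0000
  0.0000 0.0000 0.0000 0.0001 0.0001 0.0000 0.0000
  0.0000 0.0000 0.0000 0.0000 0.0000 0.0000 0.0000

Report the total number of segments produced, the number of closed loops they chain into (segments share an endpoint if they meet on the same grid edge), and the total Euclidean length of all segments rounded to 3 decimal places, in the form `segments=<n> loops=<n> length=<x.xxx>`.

cell (3,2): code 0100 → (3.543,3.000)–(4.000,2.612)
cell (3,3): code 1100 → (3.293,4.000)–(3.543,3.000)
cell (3,4): code 1000 → (4.000,4.650)–(3.293,4.000)
cell (4,2): code 0010 → (4.000,2.612)–(4.664,3.000)
cell (4,3): code 0111 → (4.664,3.000)–(5.000,3.896)
cell (4,4): code 1001 → (5.000,4.038)–(4.000,4.650)
cell (5,3): code 0010 → (5.000,3.896)–(5.034,4.000)
cell (5,4): code 0001 → (5.034,4.000)–(5.000,4.038)
total: 8 segments, chained into 1 closed loop(s), length Σ = 5.648685

segments=8 loops=1 length=5.649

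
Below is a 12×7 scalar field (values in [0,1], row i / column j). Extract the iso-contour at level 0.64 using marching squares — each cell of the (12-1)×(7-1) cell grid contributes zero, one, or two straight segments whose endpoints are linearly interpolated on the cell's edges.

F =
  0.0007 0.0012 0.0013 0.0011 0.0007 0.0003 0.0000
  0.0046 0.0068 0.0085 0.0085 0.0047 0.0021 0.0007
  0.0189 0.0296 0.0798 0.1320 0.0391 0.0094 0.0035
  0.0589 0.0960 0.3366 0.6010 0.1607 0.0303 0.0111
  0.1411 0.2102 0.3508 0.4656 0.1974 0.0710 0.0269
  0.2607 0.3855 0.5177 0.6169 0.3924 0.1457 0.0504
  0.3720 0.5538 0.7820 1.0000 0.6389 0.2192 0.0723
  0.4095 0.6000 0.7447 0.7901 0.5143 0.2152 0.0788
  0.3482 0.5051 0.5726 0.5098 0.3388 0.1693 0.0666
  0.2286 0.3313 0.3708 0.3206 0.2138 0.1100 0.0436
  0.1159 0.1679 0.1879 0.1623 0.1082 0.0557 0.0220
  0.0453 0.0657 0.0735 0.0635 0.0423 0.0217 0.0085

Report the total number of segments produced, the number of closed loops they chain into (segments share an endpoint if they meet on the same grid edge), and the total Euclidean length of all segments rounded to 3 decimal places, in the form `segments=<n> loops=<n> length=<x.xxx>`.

cell (5,1): code 0100 → (5.463,2.000)–(6.000,1.378)
cell (5,2): code 1100 → (5.060,3.000)–(5.463,2.000)
cell (5,3): code 1000 → (6.000,3.997)–(5.060,3.000)
cell (6,1): code 0110 → (6.000,1.378)–(7.000,1.276)
cell (6,3): code 1001 → (7.000,3.544)–(6.000,3.997)
cell (7,1): code 0010 → (7.000,1.276)–(7.608,2.000)
cell (7,2): code 0011 → (7.608,2.000)–(7.535,3.000)
cell (7,3): code 0001 → (7.535,3.000)–(7.000,3.544)
total: 8 segments, chained into 1 closed loop(s), length Σ = 8.084391

segments=8 loops=1 length=8.084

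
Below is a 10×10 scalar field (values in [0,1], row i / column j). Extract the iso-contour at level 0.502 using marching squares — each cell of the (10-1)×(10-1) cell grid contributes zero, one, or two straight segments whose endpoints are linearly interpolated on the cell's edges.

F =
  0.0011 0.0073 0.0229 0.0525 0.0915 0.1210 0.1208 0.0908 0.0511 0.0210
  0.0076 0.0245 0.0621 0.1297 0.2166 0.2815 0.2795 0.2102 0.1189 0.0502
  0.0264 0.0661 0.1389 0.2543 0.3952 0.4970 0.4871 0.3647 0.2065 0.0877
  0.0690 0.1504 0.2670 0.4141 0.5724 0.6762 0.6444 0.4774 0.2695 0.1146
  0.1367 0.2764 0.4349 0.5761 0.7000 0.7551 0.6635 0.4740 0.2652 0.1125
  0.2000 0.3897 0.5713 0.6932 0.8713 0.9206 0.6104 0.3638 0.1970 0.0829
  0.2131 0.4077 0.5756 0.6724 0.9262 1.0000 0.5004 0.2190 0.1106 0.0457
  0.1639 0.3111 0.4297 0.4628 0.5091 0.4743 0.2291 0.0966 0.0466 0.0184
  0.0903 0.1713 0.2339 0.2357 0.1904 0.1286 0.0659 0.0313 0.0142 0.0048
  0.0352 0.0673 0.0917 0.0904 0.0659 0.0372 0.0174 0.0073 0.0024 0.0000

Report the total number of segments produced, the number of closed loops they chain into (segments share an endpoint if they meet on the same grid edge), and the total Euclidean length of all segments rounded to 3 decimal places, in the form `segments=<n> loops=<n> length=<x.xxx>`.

cell (2,3): code 0100 → (2.603,4.000)–(3.000,3.555)
cell (2,4): code 1100 → (2.028,5.000)–(2.603,4.000)
cell (2,5): code 1100 → (2.095,6.000)–(2.028,5.000)
cell (2,6): code 1000 → (3.000,6.853)–(2.095,6.000)
cell (3,2): code 0100 → (3.543,3.000)–(4.000,2.475)
cell (3,3): code 1110 → (3.000,3.555)–(3.543,3.000)
cell (3,6): code 1001 → (4.000,6.852)–(3.000,6.853)
cell (4,1): code 0100 → (4.492,2.000)–(5.000,1.618)
cell (4,2): code 1110 → (4.000,2.475)–(4.492,2.000)
cell (4,6): code 1001 → (5.000,6.440)–(4.000,6.852)
cell (5,1): code 0110 → (5.000,1.618)–(6.000,1.562)
cell (5,5): code 1011 → (6.000,5.997)–(5.985,6.000)
cell (5,6): code 0001 → (5.985,6.000)–(5.000,6.440)
cell (6,1): code 0010 → (6.000,1.562)–(6.504,2.000)
cell (6,2): code 0011 → (6.504,2.000)–(6.813,3.000)
cell (6,3): code 0111 → (6.813,3.000)–(7.000,3.847)
cell (6,4): code 1011 → (7.000,4.204)–(6.947,5.000)
cell (6,5): code 0001 → (6.947,5.000)–(6.000,5.997)
cell (7,3): code 0010 → (7.000,3.847)–(7.022,4.000)
cell (7,4): code 0001 → (7.022,4.000)–(7.000,4.204)
total: 20 segments, chained into 1 closed loop(s), length Σ = 16.079816

segments=20 loops=1 length=16.080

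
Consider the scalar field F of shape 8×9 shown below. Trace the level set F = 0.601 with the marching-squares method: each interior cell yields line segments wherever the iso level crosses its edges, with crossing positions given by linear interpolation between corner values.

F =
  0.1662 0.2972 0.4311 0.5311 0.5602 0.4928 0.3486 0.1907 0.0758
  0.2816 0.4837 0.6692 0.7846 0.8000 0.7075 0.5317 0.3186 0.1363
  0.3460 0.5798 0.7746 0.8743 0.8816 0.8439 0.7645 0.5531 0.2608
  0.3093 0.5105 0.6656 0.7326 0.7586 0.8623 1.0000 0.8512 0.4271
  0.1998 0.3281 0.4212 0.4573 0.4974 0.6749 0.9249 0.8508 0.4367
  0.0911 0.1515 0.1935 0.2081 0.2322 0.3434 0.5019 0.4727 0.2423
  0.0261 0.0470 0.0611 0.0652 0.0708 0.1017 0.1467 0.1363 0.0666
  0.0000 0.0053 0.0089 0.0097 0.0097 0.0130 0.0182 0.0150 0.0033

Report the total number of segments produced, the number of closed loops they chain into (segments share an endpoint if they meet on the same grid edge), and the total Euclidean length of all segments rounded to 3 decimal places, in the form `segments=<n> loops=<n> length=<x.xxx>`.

segments=20 loops=1 length=17.218

cell (0,1): code 0100 → (0.714,2.000)–(1.000,1.632)
cell (0,2): code 1100 → (0.276,3.000)–(0.714,2.000)
cell (0,3): code 1100 → (0.170,4.000)–(0.276,3.000)
cell (0,4): code 1100 → (0.504,5.000)–(0.170,4.000)
cell (0,5): code 1000 → (1.000,5.606)–(0.504,5.000)
cell (1,1): code 0110 → (1.000,1.632)–(2.000,1.109)
cell (1,5): code 1101 → (1.298,6.000)–(1.000,5.606)
cell (1,6): code 1000 → (2.000,6.773)–(1.298,6.000)
cell (2,1): code 0110 → (2.000,1.109)–(3.000,1.583)
cell (2,6): code 1101 → (2.161,7.000)–(2.000,6.773)
cell (2,7): code 1000 → (3.000,7.590)–(2.161,7.000)
cell (3,1): code 0010 → (3.000,1.583)–(3.264,2.000)
cell (3,2): code 0011 → (3.264,2.000)–(3.478,3.000)
cell (3,3): code 0011 → (3.478,3.000)–(3.603,4.000)
cell (3,4): code 0111 → (3.603,4.000)–(4.000,4.584)
cell (3,7): code 1001 → (4.000,7.603)–(3.000,7.590)
cell (4,4): code 0010 → (4.000,4.584)–(4.223,5.000)
cell (4,5): code 0011 → (4.223,5.000)–(4.766,6.000)
cell (4,6): code 0011 → (4.766,6.000)–(4.661,7.000)
cell (4,7): code 0001 → (4.661,7.000)–(4.000,7.603)
total: 20 segments, chained into 1 closed loop(s), length Σ = 17.218235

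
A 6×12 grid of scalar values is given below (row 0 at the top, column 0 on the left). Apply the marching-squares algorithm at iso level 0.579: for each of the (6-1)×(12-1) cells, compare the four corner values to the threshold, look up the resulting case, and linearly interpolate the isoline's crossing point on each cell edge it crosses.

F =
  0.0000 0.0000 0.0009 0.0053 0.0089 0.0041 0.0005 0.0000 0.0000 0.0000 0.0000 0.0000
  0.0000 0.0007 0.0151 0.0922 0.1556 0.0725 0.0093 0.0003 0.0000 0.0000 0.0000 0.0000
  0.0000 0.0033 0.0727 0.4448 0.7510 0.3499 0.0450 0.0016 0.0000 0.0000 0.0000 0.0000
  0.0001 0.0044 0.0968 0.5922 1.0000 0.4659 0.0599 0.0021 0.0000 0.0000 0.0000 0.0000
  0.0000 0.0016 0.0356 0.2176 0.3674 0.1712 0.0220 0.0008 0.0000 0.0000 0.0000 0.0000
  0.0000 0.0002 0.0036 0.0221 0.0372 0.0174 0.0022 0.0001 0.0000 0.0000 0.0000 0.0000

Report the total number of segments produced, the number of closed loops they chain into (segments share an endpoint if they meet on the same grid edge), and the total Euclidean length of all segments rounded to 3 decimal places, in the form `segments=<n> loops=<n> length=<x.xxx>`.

cell (1,3): code 0100 → (1.711,4.000)–(2.000,3.438)
cell (1,4): code 1000 → (2.000,4.429)–(1.711,4.000)
cell (2,2): code 0100 → (2.910,3.000)–(3.000,2.973)
cell (2,3): code 1110 → (2.000,3.438)–(2.910,3.000)
cell (2,4): code 1001 → (3.000,4.788)–(2.000,4.429)
cell (3,2): code 0010 → (3.000,2.973)–(3.035,3.000)
cell (3,3): code 0011 → (3.035,3.000)–(3.666,4.000)
cell (3,4): code 0001 → (3.666,4.000)–(3.000,4.788)
total: 8 segments, chained into 1 closed loop(s), length Σ = 5.573051

segments=8 loops=1 length=5.573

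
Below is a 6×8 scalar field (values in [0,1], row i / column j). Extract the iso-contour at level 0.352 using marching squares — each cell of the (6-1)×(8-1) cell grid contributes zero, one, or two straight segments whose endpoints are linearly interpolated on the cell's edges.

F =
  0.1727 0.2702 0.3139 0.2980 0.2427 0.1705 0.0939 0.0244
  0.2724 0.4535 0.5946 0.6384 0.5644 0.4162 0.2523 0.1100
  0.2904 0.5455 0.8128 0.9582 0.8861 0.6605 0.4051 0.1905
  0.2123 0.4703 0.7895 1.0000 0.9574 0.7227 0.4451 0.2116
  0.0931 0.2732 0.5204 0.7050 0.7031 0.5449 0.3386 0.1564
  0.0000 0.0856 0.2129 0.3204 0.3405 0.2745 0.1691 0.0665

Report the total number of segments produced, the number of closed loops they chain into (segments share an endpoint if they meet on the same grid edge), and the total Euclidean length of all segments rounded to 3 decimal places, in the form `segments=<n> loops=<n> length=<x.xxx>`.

segments=20 loops=1 length=17.311

cell (0,0): code 0100 → (0.446,1.000)–(1.000,0.440)
cell (0,1): code 1100 → (0.136,2.000)–(0.446,1.000)
cell (0,2): code 1100 → (0.159,3.000)–(0.136,2.000)
cell (0,3): code 1100 → (0.340,4.000)–(0.159,3.000)
cell (0,4): code 1100 → (0.739,5.000)–(0.340,4.000)
cell (0,5): code 1000 → (1.000,5.392)–(0.739,5.000)
cell (1,0): code 0110 → (1.000,0.440)–(2.000,0.241)
cell (1,5): code 1101 → (1.652,6.000)–(1.000,5.392)
cell (1,6): code 1000 → (2.000,6.247)–(1.652,6.000)
cell (2,0): code 0110 → (2.000,0.241)–(3.000,0.541)
cell (2,6): code 1001 → (3.000,6.399)–(2.000,6.247)
cell (3,0): code 0010 → (3.000,0.541)–(3.600,1.000)
cell (3,1): code 0111 → (3.600,1.000)–(4.000,1.319)
cell (3,5): code 1011 → (4.000,5.935)–(3.874,6.000)
cell (3,6): code 0001 → (3.874,6.000)–(3.000,6.399)
cell (4,1): code 0010 → (4.000,1.319)–(4.548,2.000)
cell (4,2): code 0011 → (4.548,2.000)–(4.918,3.000)
cell (4,3): code 0011 → (4.918,3.000)–(4.968,4.000)
cell (4,4): code 0011 → (4.968,4.000)–(4.713,5.000)
cell (4,5): code 0001 → (4.713,5.000)–(4.000,5.935)
total: 20 segments, chained into 1 closed loop(s), length Σ = 17.311289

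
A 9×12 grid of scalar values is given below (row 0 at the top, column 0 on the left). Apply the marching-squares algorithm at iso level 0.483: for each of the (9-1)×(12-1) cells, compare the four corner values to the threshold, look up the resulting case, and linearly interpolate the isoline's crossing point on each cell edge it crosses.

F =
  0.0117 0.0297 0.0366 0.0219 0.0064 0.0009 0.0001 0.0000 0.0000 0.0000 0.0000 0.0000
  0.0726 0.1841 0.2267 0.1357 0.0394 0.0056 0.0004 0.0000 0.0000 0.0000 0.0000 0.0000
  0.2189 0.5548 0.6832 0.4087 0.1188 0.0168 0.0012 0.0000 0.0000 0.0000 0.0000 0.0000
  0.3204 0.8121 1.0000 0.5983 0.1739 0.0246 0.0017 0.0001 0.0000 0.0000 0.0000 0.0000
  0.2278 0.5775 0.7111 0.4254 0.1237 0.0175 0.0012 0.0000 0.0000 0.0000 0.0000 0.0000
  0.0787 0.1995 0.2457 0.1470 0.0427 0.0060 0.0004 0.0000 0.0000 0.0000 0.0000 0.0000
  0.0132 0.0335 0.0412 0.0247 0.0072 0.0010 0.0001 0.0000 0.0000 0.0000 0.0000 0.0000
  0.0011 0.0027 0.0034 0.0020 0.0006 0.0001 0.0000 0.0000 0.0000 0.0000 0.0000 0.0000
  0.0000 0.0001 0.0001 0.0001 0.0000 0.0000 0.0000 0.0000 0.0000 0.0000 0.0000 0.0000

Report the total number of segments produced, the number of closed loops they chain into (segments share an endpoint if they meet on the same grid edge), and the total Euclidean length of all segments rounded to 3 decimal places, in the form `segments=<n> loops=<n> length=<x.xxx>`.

segments=12 loops=1 length=8.930

cell (1,0): code 0100 → (1.806,1.000)–(2.000,0.786)
cell (1,1): code 1100 → (1.561,2.000)–(1.806,1.000)
cell (1,2): code 1000 → (2.000,2.729)–(1.561,2.000)
cell (2,0): code 0110 → (2.000,0.786)–(3.000,0.331)
cell (2,2): code 1101 → (2.392,3.000)–(2.000,2.729)
cell (2,3): code 1000 → (3.000,3.272)–(2.392,3.000)
cell (3,0): code 0110 → (3.000,0.331)–(4.000,0.730)
cell (3,2): code 1011 → (4.000,2.798)–(3.667,3.000)
cell (3,3): code 0001 → (3.667,3.000)–(3.000,3.272)
cell (4,0): code 0010 → (4.000,0.730)–(4.250,1.000)
cell (4,1): code 0011 → (4.250,1.000)–(4.490,2.000)
cell (4,2): code 0001 → (4.490,2.000)–(4.000,2.798)
total: 12 segments, chained into 1 closed loop(s), length Σ = 8.929770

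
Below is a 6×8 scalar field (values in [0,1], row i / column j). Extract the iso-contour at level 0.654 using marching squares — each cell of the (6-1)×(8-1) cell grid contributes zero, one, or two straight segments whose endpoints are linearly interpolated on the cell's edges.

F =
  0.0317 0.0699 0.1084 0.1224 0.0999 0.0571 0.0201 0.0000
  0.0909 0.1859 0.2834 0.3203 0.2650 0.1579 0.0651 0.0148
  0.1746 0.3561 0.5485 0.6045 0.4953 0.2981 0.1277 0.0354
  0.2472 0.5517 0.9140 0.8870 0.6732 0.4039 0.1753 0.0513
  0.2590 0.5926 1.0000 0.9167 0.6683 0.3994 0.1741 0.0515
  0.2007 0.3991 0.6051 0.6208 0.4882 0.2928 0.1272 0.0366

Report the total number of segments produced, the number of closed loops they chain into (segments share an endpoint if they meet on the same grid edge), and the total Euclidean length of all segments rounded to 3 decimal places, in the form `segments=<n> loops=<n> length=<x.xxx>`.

cell (2,1): code 0100 → (2.289,2.000)–(3.000,1.282)
cell (2,2): code 1100 → (2.175,3.000)–(2.289,2.000)
cell (2,3): code 1100 → (2.892,4.000)–(2.175,3.000)
cell (2,4): code 1000 → (3.000,4.071)–(2.892,4.000)
cell (3,1): code 0110 → (3.000,1.282)–(4.000,1.151)
cell (3,4): code 1001 → (4.000,4.053)–(3.000,4.071)
cell (4,1): code 0010 → (4.000,1.151)–(4.876,2.000)
cell (4,2): code 0011 → (4.876,2.000)–(4.888,3.000)
cell (4,3): code 0011 → (4.888,3.000)–(4.079,4.000)
cell (4,4): code 0001 → (4.079,4.000)–(4.000,4.053)
total: 10 segments, chained into 1 closed loop(s), length Σ = 8.987163

segments=10 loops=1 length=8.987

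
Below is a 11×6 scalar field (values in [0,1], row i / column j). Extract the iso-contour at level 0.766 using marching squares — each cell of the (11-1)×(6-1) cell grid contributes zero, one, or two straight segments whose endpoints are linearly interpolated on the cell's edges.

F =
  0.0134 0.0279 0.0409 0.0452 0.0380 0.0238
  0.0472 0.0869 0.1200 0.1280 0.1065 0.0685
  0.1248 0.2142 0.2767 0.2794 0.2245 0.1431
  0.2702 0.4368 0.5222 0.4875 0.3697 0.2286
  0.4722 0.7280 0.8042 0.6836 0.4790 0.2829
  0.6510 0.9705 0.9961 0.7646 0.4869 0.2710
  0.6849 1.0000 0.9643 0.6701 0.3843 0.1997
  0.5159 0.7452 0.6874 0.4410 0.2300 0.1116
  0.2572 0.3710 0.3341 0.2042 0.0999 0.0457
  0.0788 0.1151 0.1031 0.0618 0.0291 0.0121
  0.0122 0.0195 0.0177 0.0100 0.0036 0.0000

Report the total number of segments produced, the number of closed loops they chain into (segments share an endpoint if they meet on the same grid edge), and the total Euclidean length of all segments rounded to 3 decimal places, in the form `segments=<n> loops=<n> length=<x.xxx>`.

segments=10 loops=1 length=8.893

cell (3,1): code 0100 → (3.865,2.000)–(4.000,1.499)
cell (3,2): code 1000 → (4.000,2.317)–(3.865,2.000)
cell (4,0): code 0100 → (4.157,1.000)–(5.000,0.360)
cell (4,1): code 1110 → (4.000,1.499)–(4.157,1.000)
cell (4,2): code 1001 → (5.000,2.994)–(4.000,2.317)
cell (5,0): code 0110 → (5.000,0.360)–(6.000,0.257)
cell (5,2): code 1001 → (6.000,2.674)–(5.000,2.994)
cell (6,0): code 0010 → (6.000,0.257)–(6.918,1.000)
cell (6,1): code 0011 → (6.918,1.000)–(6.716,2.000)
cell (6,2): code 0001 → (6.716,2.000)–(6.000,2.674)
total: 10 segments, chained into 1 closed loop(s), length Σ = 8.892861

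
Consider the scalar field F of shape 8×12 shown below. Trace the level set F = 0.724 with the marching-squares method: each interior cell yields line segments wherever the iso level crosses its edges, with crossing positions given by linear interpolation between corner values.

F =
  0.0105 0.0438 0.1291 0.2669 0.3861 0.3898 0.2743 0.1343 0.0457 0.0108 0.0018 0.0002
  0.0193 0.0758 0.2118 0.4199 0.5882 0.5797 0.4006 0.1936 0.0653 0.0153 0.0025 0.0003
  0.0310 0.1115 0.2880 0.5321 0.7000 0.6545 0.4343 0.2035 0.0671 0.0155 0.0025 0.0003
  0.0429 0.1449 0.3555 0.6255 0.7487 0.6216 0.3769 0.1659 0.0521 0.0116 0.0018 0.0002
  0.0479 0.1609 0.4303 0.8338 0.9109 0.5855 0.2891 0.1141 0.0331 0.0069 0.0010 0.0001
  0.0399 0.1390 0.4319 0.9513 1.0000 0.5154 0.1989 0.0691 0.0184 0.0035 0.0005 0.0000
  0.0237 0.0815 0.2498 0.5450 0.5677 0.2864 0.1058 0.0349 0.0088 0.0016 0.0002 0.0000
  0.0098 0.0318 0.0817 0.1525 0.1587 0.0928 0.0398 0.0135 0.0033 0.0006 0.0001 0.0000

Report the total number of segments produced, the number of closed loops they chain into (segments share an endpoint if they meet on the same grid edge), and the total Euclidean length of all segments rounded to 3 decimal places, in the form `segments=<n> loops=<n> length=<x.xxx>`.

segments=10 loops=1 length=8.263

cell (2,3): code 0100 → (2.493,4.000)–(3.000,3.800)
cell (2,4): code 1000 → (3.000,4.194)–(2.493,4.000)
cell (3,2): code 0100 → (3.473,3.000)–(4.000,2.728)
cell (3,3): code 1110 → (3.000,3.800)–(3.473,3.000)
cell (3,4): code 1001 → (4.000,4.574)–(3.000,4.194)
cell (4,2): code 0110 → (4.000,2.728)–(5.000,2.562)
cell (4,4): code 1001 → (5.000,4.570)–(4.000,4.574)
cell (5,2): code 0010 → (5.000,2.562)–(5.559,3.000)
cell (5,3): code 0011 → (5.559,3.000)–(5.638,4.000)
cell (5,4): code 0001 → (5.638,4.000)–(5.000,4.570)
total: 10 segments, chained into 1 closed loop(s), length Σ = 8.262969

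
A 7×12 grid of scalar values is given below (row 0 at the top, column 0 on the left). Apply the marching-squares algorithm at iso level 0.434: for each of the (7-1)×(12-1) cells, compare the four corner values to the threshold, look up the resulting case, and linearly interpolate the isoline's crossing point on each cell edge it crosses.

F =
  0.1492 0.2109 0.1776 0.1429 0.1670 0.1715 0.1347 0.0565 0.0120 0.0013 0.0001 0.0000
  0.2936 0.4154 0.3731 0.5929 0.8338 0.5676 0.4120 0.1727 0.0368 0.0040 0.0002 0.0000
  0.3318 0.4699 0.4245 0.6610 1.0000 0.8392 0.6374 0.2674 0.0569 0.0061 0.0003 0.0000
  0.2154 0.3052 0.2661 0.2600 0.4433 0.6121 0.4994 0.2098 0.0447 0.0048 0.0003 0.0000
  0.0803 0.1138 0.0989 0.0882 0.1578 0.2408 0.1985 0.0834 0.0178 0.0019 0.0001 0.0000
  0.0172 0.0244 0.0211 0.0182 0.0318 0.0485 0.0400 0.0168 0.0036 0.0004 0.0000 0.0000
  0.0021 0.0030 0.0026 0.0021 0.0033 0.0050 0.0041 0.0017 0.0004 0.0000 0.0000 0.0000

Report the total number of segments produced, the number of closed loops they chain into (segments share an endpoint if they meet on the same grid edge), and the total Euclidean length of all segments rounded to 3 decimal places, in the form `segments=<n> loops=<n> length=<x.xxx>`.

segments=18 loops=2 length=14.656

cell (0,2): code 0100 → (0.647,3.000)–(1.000,2.277)
cell (0,3): code 1100 → (0.400,4.000)–(0.647,3.000)
cell (0,4): code 1100 → (0.663,5.000)–(0.400,4.000)
cell (0,5): code 1000 → (1.000,5.859)–(0.663,5.000)
cell (1,0): code 0100 → (1.341,1.000)–(2.000,0.740)
cell (1,1): code 1000 → (2.000,1.791)–(1.341,1.000)
cell (1,2): code 0110 → (1.000,2.277)–(2.000,2.040)
cell (1,5): code 1101 → (1.098,6.000)–(1.000,5.859)
cell (1,6): code 1000 → (2.000,6.550)–(1.098,6.000)
cell (2,0): code 0010 → (2.000,0.740)–(2.218,1.000)
cell (2,1): code 0001 → (2.218,1.000)–(2.000,1.791)
cell (2,2): code 0010 → (2.000,2.040)–(2.566,3.000)
cell (2,3): code 0111 → (2.566,3.000)–(3.000,3.949)
cell (2,6): code 1001 → (3.000,6.226)–(2.000,6.550)
cell (3,3): code 0010 → (3.000,3.949)–(3.033,4.000)
cell (3,4): code 0011 → (3.033,4.000)–(3.480,5.000)
cell (3,5): code 0011 → (3.480,5.000)–(3.217,6.000)
cell (3,6): code 0001 → (3.217,6.000)–(3.000,6.226)
total: 18 segments, chained into 2 closed loop(s), length Σ = 14.655913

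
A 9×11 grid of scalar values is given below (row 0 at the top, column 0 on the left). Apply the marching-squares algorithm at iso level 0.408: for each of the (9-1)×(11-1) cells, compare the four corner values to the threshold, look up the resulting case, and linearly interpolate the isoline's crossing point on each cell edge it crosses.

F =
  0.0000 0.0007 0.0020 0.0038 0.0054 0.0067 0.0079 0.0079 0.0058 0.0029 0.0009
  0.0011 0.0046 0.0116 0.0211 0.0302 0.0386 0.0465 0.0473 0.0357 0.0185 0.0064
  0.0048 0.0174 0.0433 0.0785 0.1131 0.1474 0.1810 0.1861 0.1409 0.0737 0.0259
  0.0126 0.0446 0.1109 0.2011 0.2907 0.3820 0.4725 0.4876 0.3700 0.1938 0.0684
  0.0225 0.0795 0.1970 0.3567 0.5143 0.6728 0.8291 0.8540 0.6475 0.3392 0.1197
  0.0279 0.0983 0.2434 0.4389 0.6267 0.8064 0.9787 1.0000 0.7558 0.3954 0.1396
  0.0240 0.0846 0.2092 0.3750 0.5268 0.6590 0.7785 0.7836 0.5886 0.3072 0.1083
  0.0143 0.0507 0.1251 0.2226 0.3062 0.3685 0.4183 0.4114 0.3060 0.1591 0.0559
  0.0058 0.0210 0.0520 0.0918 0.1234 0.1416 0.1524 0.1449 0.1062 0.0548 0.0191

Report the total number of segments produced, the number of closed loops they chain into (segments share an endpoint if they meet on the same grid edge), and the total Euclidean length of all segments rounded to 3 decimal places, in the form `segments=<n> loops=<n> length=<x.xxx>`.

segments=22 loops=1 length=16.442

cell (2,5): code 0100 → (2.779,6.000)–(3.000,5.287)
cell (2,6): code 1100 → (2.736,7.000)–(2.779,6.000)
cell (2,7): code 1000 → (3.000,7.677)–(2.736,7.000)
cell (3,3): code 0100 → (3.525,4.000)–(4.000,3.326)
cell (3,4): code 1100 → (3.089,5.000)–(3.525,4.000)
cell (3,5): code 1110 → (3.000,5.287)–(3.089,5.000)
cell (3,7): code 1101 → (3.137,8.000)–(3.000,7.677)
cell (3,8): code 1000 → (4.000,8.777)–(3.137,8.000)
cell (4,2): code 0100 → (4.624,3.000)–(5.000,2.842)
cell (4,3): code 1110 → (4.000,3.326)–(4.624,3.000)
cell (4,8): code 1001 → (5.000,8.965)–(4.000,8.777)
cell (5,2): code 0010 → (5.000,2.842)–(5.484,3.000)
cell (5,3): code 0111 → (5.484,3.000)–(6.000,3.217)
cell (5,8): code 1001 → (6.000,8.642)–(5.000,8.965)
cell (6,3): code 0010 → (6.000,3.217)–(6.539,4.000)
cell (6,4): code 0011 → (6.539,4.000)–(6.864,5.000)
cell (6,5): code 0111 → (6.864,5.000)–(7.000,5.793)
cell (6,7): code 1011 → (7.000,7.032)–(6.639,8.000)
cell (6,8): code 0001 → (6.639,8.000)–(6.000,8.642)
cell (7,5): code 0010 → (7.000,5.793)–(7.039,6.000)
cell (7,6): code 0011 → (7.039,6.000)–(7.013,7.000)
cell (7,7): code 0001 → (7.013,7.000)–(7.000,7.032)
total: 22 segments, chained into 1 closed loop(s), length Σ = 16.442148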